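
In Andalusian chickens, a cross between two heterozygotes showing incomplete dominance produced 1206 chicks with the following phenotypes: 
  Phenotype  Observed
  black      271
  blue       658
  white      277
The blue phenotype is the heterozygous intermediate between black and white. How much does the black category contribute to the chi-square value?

3.085

With incomplete dominance, a heterozygote × heterozygote cross gives a 1:2:1 phenotypic ratio.
Total ratio parts = 4. Expected numbers out of 1206:
  black: 1206 × 1/4 = 301.5
  blue: 1206 × 2/4 = 603
  white: 1206 × 1/4 = 301.5
Contribution of black: (271 − 301.5)² / 301.5 = 3.0854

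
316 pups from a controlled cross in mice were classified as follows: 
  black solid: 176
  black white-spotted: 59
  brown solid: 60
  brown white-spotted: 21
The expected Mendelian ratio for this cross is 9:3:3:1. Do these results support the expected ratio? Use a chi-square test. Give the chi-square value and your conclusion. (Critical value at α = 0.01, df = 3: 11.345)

Under the 9:3:3:1 hypothesis (Σ ratio = 16, N = 316):
  black solid: 316 × 9/16 = 177.75
  black white-spotted: 316 × 3/16 = 59.25
  brown solid: 316 × 3/16 = 59.25
  brown white-spotted: 316 × 1/16 = 19.75
χ² = Σ (O − E)² / E
  black solid: (176 − 177.75)² / 177.75 = 0.0172
  black white-spotted: (59 − 59.25)² / 59.25 = 0.0011
  brown solid: (60 − 59.25)² / 59.25 = 0.0095
  brown white-spotted: (21 − 19.75)² / 19.75 = 0.0791
χ² = 0.0172 + 0.0011 + 0.0095 + 0.0791 = 0.1069 ≈ 0.107
Degrees of freedom = 4 − 1 = 3; critical value at α = 0.01 is 11.345.
Since 0.107 < 11.345, we fail to reject the null hypothesis — the data are consistent with the 9:3:3:1 ratio.

0.107; consistent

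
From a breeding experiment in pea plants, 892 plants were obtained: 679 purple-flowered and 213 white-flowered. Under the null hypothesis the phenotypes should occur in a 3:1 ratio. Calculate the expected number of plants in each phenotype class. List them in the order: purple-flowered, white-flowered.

669, 223

The 3:1 ratio has 4 parts, so with N = 892 the expected counts are:
  purple-flowered: 892 × 3/4 = 669
  white-flowered: 892 × 1/4 = 223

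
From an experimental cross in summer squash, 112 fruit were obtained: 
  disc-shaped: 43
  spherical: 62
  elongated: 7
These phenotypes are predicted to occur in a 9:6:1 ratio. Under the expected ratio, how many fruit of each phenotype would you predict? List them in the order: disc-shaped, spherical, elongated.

The 9:6:1 ratio has 16 parts, so with N = 112 the expected counts are:
  disc-shaped: 112 × 9/16 = 63
  spherical: 112 × 6/16 = 42
  elongated: 112 × 1/16 = 7

63, 42, 7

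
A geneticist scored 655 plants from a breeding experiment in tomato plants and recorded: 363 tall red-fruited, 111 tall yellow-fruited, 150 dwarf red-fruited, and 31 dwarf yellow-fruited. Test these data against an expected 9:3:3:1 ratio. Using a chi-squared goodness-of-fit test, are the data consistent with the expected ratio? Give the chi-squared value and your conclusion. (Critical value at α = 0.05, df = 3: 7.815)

9.647; not consistent

Total ratio parts = 16. Expected numbers out of 655:
  tall red-fruited: 655 × 9/16 = 368.4375
  tall yellow-fruited: 655 × 3/16 = 122.8125
  dwarf red-fruited: 655 × 3/16 = 122.8125
  dwarf yellow-fruited: 655 × 1/16 = 40.9375
χ² = Σ (O − E)² / E
  tall red-fruited: (363 − 368.4375)² / 368.4375 = 0.0802
  tall yellow-fruited: (111 − 122.8125)² / 122.8125 = 1.1362
  dwarf red-fruited: (150 − 122.8125)² / 122.8125 = 6.0186
  dwarf yellow-fruited: (31 − 40.9375)² / 40.9375 = 2.4123
χ² = 0.0802 + 1.1362 + 6.0186 + 2.4123 = 9.6473 ≈ 9.647
Degrees of freedom = 4 − 1 = 3; critical value at α = 0.05 is 7.815.
Since 9.647 > 7.815, we reject the null hypothesis — the data do not fit the 9:3:3:1 ratio.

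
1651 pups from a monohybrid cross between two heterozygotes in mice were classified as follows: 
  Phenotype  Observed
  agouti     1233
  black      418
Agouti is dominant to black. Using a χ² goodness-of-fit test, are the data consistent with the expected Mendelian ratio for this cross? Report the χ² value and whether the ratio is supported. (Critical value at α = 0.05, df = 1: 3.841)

For a monohybrid cross between heterozygotes with complete dominance, the expected phenotypic ratio is 3:1.
The 3:1 ratio has 4 parts, so with N = 1651 the expected counts are:
  agouti: 1651 × 3/4 = 1238.25
  black: 1651 × 1/4 = 412.75
χ² = Σ (O − E)² / E
  agouti: (1233 − 1238.25)² / 1238.25 = 0.0223
  black: (418 − 412.75)² / 412.75 = 0.0668
χ² = 0.0223 + 0.0668 = 0.0891 ≈ 0.089
Degrees of freedom = 2 − 1 = 1; critical value at α = 0.05 is 3.841.
Since 0.089 < 3.841, we fail to reject the null hypothesis — the data are consistent with the 3:1 ratio.

0.089; consistent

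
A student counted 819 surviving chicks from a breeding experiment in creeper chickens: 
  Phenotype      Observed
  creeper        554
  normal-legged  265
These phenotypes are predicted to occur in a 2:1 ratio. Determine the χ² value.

Under the 2:1 hypothesis (Σ ratio = 3, N = 819):
  creeper: 819 × 2/3 = 546
  normal-legged: 819 × 1/3 = 273
χ² = Σ (O − E)² / E
  creeper: (554 − 546)² / 546 = 0.1172
  normal-legged: (265 − 273)² / 273 = 0.2344
χ² = 0.1172 + 0.2344 = 0.3516 ≈ 0.352

0.352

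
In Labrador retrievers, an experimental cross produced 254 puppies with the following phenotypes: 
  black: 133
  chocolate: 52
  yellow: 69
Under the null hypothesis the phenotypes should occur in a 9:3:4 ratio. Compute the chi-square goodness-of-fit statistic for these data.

Under the 9:3:4 hypothesis (Σ ratio = 16, N = 254):
  black: 254 × 9/16 = 142.875
  chocolate: 254 × 3/16 = 47.625
  yellow: 254 × 4/16 = 63.5
χ² = Σ (O − E)² / E
  black: (133 − 142.875)² / 142.875 = 0.6825
  chocolate: (52 − 47.625)² / 47.625 = 0.4019
  yellow: (69 − 63.5)² / 63.5 = 0.4764
χ² = 0.6825 + 0.4019 + 0.4764 = 1.5608 ≈ 1.561

1.561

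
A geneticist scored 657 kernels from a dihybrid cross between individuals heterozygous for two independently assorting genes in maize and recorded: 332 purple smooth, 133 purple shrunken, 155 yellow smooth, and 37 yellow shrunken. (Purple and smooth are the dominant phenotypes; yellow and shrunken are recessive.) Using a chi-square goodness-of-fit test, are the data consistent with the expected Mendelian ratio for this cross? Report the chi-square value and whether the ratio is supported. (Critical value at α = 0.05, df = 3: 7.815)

A dihybrid F₂ with independent assortment and complete dominance at both loci gives a 9:3:3:1 phenotypic ratio.
The 9:3:3:1 ratio has 16 parts, so with N = 657 the expected counts are:
  purple smooth: 657 × 9/16 = 369.5625
  purple shrunken: 657 × 3/16 = 123.1875
  yellow smooth: 657 × 3/16 = 123.1875
  yellow shrunken: 657 × 1/16 = 41.0625
χ² = Σ (O − E)² / E
  purple smooth: (332 − 369.5625)² / 369.5625 = 3.8179
  purple shrunken: (133 − 123.1875)² / 123.1875 = 0.7816
  yellow smooth: (155 − 123.1875)² / 123.1875 = 8.2154
  yellow shrunken: (37 − 41.0625)² / 41.0625 = 0.4019
χ² = 3.8179 + 0.7816 + 8.2154 + 0.4019 = 13.2168 ≈ 13.217
Degrees of freedom = 4 − 1 = 3; critical value at α = 0.05 is 7.815.
Since 13.217 > 7.815, we reject the null hypothesis — the data do not fit the 9:3:3:1 ratio.

13.217; not consistent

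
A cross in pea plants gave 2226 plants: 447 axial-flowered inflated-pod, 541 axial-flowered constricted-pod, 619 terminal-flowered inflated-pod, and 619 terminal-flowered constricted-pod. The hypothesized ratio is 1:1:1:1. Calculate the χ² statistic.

Total ratio parts = 4. Expected numbers out of 2226:
  axial-flowered inflated-pod: 2226 × 1/4 = 556.5
  axial-flowered constricted-pod: 2226 × 1/4 = 556.5
  terminal-flowered inflated-pod: 2226 × 1/4 = 556.5
  terminal-flowered constricted-pod: 2226 × 1/4 = 556.5
χ² = Σ (O − E)² / E
  axial-flowered inflated-pod: (447 − 556.5)² / 556.5 = 21.5458
  axial-flowered constricted-pod: (541 − 556.5)² / 556.5 = 0.4317
  terminal-flowered inflated-pod: (619 − 556.5)² / 556.5 = 7.0193
  terminal-flowered constricted-pod: (619 − 556.5)² / 556.5 = 7.0193
χ² = 21.5458 + 0.4317 + 7.0193 + 7.0193 = 36.0161 ≈ 36.016

36.016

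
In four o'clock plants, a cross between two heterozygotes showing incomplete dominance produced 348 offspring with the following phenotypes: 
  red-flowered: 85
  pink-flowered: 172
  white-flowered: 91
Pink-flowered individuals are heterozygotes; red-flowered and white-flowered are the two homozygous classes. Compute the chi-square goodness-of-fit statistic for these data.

0.253

With incomplete dominance, a heterozygote × heterozygote cross gives a 1:2:1 phenotypic ratio.
Expected counts for N = 348 under a 1:2:1 ratio (total parts = 4):
  red-flowered: 348 × 1/4 = 87
  pink-flowered: 348 × 2/4 = 174
  white-flowered: 348 × 1/4 = 87
χ² = Σ (O − E)² / E
  red-flowered: (85 − 87)² / 87 = 0.0460
  pink-flowered: (172 − 174)² / 174 = 0.0230
  white-flowered: (91 − 87)² / 87 = 0.1839
χ² = 0.0460 + 0.0230 + 0.1839 = 0.2529 ≈ 0.253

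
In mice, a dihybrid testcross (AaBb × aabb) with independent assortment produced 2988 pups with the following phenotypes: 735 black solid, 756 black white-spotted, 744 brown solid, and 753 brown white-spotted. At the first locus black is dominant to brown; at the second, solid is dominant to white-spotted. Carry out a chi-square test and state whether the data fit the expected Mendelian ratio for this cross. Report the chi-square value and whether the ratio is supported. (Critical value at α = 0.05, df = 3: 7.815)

0.361; consistent

A dihybrid testcross with independent assortment gives a 1:1:1:1 ratio.
The 1:1:1:1 ratio has 4 parts, so with N = 2988 the expected counts are:
  black solid: 2988 × 1/4 = 747
  black white-spotted: 2988 × 1/4 = 747
  brown solid: 2988 × 1/4 = 747
  brown white-spotted: 2988 × 1/4 = 747
χ² = Σ (O − E)² / E
  black solid: (735 − 747)² / 747 = 0.1928
  black white-spotted: (756 − 747)² / 747 = 0.1084
  brown solid: (744 − 747)² / 747 = 0.0120
  brown white-spotted: (753 − 747)² / 747 = 0.0482
χ² = 0.1928 + 0.1084 + 0.0120 + 0.0482 = 0.3614 ≈ 0.361
Degrees of freedom = 4 − 1 = 3; critical value at α = 0.05 is 7.815.
Since 0.361 < 7.815, we fail to reject the null hypothesis — the data are consistent with the 1:1:1:1 ratio.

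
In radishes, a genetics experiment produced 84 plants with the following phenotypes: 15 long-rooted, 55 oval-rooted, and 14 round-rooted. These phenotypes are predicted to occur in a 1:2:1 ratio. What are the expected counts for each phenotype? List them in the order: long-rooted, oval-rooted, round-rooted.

Expected counts for N = 84 under a 1:2:1 ratio (total parts = 4):
  long-rooted: 84 × 1/4 = 21
  oval-rooted: 84 × 2/4 = 42
  round-rooted: 84 × 1/4 = 21

21, 42, 21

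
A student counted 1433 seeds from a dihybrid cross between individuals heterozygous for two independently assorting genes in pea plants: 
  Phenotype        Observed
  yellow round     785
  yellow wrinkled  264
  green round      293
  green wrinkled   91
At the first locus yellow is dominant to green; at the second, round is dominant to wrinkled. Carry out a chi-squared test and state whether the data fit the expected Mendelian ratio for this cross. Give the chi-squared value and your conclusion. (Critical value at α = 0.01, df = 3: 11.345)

2.855; consistent

A dihybrid F₂ with independent assortment and complete dominance at both loci gives a 9:3:3:1 phenotypic ratio.
Expected counts for N = 1433 under a 9:3:3:1 ratio (total parts = 16):
  yellow round: 1433 × 9/16 = 806.0625
  yellow wrinkled: 1433 × 3/16 = 268.6875
  green round: 1433 × 3/16 = 268.6875
  green wrinkled: 1433 × 1/16 = 89.5625
χ² = Σ (O − E)² / E
  yellow round: (785 − 806.0625)² / 806.0625 = 0.5504
  yellow wrinkled: (264 − 268.6875)² / 268.6875 = 0.0818
  green round: (293 − 268.6875)² / 268.6875 = 2.1999
  green wrinkled: (91 − 89.5625)² / 89.5625 = 0.0231
χ² = 0.5504 + 0.0818 + 2.1999 + 0.0231 = 2.8552 ≈ 2.855
Degrees of freedom = 4 − 1 = 3; critical value at α = 0.01 is 11.345.
Since 2.855 < 11.345, we fail to reject the null hypothesis — the data are consistent with the 9:3:3:1 ratio.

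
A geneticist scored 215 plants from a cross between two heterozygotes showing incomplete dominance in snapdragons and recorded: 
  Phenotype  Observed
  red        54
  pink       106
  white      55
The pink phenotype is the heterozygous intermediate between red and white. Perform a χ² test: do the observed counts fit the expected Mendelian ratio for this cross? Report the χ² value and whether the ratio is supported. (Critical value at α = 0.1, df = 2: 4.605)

0.051; consistent

With incomplete dominance, a heterozygote × heterozygote cross gives a 1:2:1 phenotypic ratio.
The 1:2:1 ratio has 4 parts, so with N = 215 the expected counts are:
  red: 215 × 1/4 = 53.75
  pink: 215 × 2/4 = 107.5
  white: 215 × 1/4 = 53.75
χ² = Σ (O − E)² / E
  red: (54 − 53.75)² / 53.75 = 0.0012
  pink: (106 − 107.5)² / 107.5 = 0.0209
  white: (55 − 53.75)² / 53.75 = 0.0291
χ² = 0.0012 + 0.0209 + 0.0291 = 0.0512 ≈ 0.051
Degrees of freedom = 3 − 1 = 2; critical value at α = 0.1 is 4.605.
Since 0.051 < 4.605, we fail to reject the null hypothesis — the data are consistent with the 1:2:1 ratio.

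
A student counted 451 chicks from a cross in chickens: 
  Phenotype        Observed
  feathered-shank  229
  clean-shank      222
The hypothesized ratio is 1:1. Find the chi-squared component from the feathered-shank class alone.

0.054

Under the 1:1 hypothesis (Σ ratio = 2, N = 451):
  feathered-shank: 451 × 1/2 = 225.5
  clean-shank: 451 × 1/2 = 225.5
Contribution of feathered-shank: (229 − 225.5)² / 225.5 = 0.0543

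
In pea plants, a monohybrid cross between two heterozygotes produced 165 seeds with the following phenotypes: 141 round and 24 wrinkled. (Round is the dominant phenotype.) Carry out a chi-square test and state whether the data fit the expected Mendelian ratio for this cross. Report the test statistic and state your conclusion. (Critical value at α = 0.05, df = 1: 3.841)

9.618; not consistent

For a monohybrid cross between heterozygotes with complete dominance, the expected phenotypic ratio is 3:1.
Under the 3:1 hypothesis (Σ ratio = 4, N = 165):
  round: 165 × 3/4 = 123.75
  wrinkled: 165 × 1/4 = 41.25
χ² = Σ (O − E)² / E
  round: (141 − 123.75)² / 123.75 = 2.4045
  wrinkled: (24 − 41.25)² / 41.25 = 7.2136
χ² = 2.4045 + 7.2136 = 9.6181 ≈ 9.618
Degrees of freedom = 2 − 1 = 1; critical value at α = 0.05 is 3.841.
Since 9.618 > 3.841, we reject the null hypothesis — the data do not fit the 3:1 ratio.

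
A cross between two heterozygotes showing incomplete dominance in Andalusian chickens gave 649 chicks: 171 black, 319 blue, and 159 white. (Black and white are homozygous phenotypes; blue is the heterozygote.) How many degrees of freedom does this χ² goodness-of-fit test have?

2

With incomplete dominance, a heterozygote × heterozygote cross gives a 1:2:1 phenotypic ratio.
A goodness-of-fit test with 3 phenotype classes has df = 3 − 1 = 2.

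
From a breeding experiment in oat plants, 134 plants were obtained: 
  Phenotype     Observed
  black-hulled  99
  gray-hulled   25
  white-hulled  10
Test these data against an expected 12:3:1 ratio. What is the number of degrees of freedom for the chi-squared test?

A goodness-of-fit test with 3 phenotype classes has df = 3 − 1 = 2.

2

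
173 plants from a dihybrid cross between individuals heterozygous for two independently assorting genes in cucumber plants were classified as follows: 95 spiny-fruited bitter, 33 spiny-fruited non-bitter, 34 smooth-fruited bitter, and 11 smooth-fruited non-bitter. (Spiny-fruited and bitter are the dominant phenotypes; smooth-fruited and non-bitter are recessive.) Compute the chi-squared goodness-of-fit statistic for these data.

0.143

A dihybrid F₂ with independent assortment and complete dominance at both loci gives a 9:3:3:1 phenotypic ratio.
Total ratio parts = 16. Expected numbers out of 173:
  spiny-fruited bitter: 173 × 9/16 = 97.3125
  spiny-fruited non-bitter: 173 × 3/16 = 32.4375
  smooth-fruited bitter: 173 × 3/16 = 32.4375
  smooth-fruited non-bitter: 173 × 1/16 = 10.8125
χ² = Σ (O − E)² / E
  spiny-fruited bitter: (95 − 97.3125)² / 97.3125 = 0.0550
  spiny-fruited non-bitter: (33 − 32.4375)² / 32.4375 = 0.0098
  smooth-fruited bitter: (34 − 32.4375)² / 32.4375 = 0.0753
  smooth-fruited non-bitter: (11 − 10.8125)² / 10.8125 = 0.0033
χ² = 0.0550 + 0.0098 + 0.0753 + 0.0033 = 0.1434 ≈ 0.143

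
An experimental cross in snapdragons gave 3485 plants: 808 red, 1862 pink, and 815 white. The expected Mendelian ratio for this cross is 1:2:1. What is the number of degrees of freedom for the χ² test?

A goodness-of-fit test with 3 phenotype classes has df = 3 − 1 = 2.

2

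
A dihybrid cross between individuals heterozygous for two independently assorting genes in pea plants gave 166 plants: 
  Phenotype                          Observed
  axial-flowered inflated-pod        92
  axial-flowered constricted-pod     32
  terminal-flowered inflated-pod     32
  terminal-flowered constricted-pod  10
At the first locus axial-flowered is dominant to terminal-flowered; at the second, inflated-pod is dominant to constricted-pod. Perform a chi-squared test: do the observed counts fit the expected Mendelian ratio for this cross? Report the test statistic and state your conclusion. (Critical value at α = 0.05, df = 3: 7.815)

0.083; consistent

A dihybrid F₂ with independent assortment and complete dominance at both loci gives a 9:3:3:1 phenotypic ratio.
Total ratio parts = 16. Expected numbers out of 166:
  axial-flowered inflated-pod: 166 × 9/16 = 93.375
  axial-flowered constricted-pod: 166 × 3/16 = 31.125
  terminal-flowered inflated-pod: 166 × 3/16 = 31.125
  terminal-flowered constricted-pod: 166 × 1/16 = 10.375
χ² = Σ (O − E)² / E
  axial-flowered inflated-pod: (92 − 93.375)² / 93.375 = 0.0202
  axial-flowered constricted-pod: (32 − 31.125)² / 31.125 = 0.0246
  terminal-flowered inflated-pod: (32 − 31.125)² / 31.125 = 0.0246
  terminal-flowered constricted-pod: (10 − 10.375)² / 10.375 = 0.0136
χ² = 0.0202 + 0.0246 + 0.0246 + 0.0136 = 0.083
Degrees of freedom = 4 − 1 = 3; critical value at α = 0.05 is 7.815.
Since 0.083 < 7.815, we fail to reject the null hypothesis — the data are consistent with the 9:3:3:1 ratio.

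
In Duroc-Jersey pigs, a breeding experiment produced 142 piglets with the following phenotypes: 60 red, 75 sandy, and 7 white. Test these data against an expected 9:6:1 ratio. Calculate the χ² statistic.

Expected counts for N = 142 under a 9:6:1 ratio (total parts = 16):
  red: 142 × 9/16 = 79.875
  sandy: 142 × 6/16 = 53.25
  white: 142 × 1/16 = 8.875
χ² = Σ (O − E)² / E
  red: (60 − 79.875)² / 79.875 = 4.9454
  sandy: (75 − 53.25)² / 53.25 = 8.8838
  white: (7 − 8.875)² / 8.875 = 0.3961
χ² = 4.9454 + 8.8838 + 0.3961 = 14.2253 ≈ 14.225

14.225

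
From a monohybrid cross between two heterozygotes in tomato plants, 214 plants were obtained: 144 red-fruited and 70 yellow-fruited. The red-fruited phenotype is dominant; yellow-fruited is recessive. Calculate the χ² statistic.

For a monohybrid cross between heterozygotes with complete dominance, the expected phenotypic ratio is 3:1.
Expected counts for N = 214 under a 3:1 ratio (total parts = 4):
  red-fruited: 214 × 3/4 = 160.5
  yellow-fruited: 214 × 1/4 = 53.5
χ² = Σ (O − E)² / E
  red-fruited: (144 − 160.5)² / 160.5 = 1.6963
  yellow-fruited: (70 − 53.5)² / 53.5 = 5.0888
χ² = 1.6963 + 5.0888 = 6.7851 ≈ 6.785

6.785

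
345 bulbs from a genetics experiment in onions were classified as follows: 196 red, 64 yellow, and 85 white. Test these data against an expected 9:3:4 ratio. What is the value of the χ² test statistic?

Under the 9:3:4 hypothesis (Σ ratio = 16, N = 345):
  red: 345 × 9/16 = 194.0625
  yellow: 345 × 3/16 = 64.6875
  white: 345 × 4/16 = 86.25
χ² = Σ (O − E)² / E
  red: (196 − 194.0625)² / 194.0625 = 0.0193
  yellow: (64 − 64.6875)² / 64.6875 = 0.0073
  white: (85 − 86.25)² / 86.25 = 0.0181
χ² = 0.0193 + 0.0073 + 0.0181 = 0.0447 ≈ 0.045

0.045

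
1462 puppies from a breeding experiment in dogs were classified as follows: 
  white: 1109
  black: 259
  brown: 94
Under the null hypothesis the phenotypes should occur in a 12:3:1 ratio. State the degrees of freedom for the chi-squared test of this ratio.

2

A goodness-of-fit test with 3 phenotype classes has df = 3 − 1 = 2.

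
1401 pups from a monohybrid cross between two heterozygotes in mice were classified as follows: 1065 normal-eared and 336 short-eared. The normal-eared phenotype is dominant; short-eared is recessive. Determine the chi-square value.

For a monohybrid cross between heterozygotes with complete dominance, the expected phenotypic ratio is 3:1.
Under the 3:1 hypothesis (Σ ratio = 4, N = 1401):
  normal-eared: 1401 × 3/4 = 1050.75
  short-eared: 1401 × 1/4 = 350.25
χ² = Σ (O − E)² / E
  normal-eared: (1065 − 1050.75)² / 1050.75 = 0.1933
  short-eared: (336 − 350.25)² / 350.25 = 0.5798
χ² = 0.1933 + 0.5798 = 0.7731 ≈ 0.773

0.773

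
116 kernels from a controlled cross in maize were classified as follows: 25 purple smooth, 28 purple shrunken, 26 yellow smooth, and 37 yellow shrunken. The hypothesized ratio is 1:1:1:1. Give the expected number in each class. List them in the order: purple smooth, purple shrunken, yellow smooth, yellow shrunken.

29, 29, 29, 29

Total ratio parts = 4. Expected numbers out of 116:
  purple smooth: 116 × 1/4 = 29
  purple shrunken: 116 × 1/4 = 29
  yellow smooth: 116 × 1/4 = 29
  yellow shrunken: 116 × 1/4 = 29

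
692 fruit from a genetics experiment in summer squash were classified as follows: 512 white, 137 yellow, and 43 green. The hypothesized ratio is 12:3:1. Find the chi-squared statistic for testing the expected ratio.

0.501

Under the 12:3:1 hypothesis (Σ ratio = 16, N = 692):
  white: 692 × 12/16 = 519
  yellow: 692 × 3/16 = 129.75
  green: 692 × 1/16 = 43.25
χ² = Σ (O − E)² / E
  white: (512 − 519)² / 519 = 0.0944
  yellow: (137 − 129.75)² / 129.75 = 0.4051
  green: (43 − 43.25)² / 43.25 = 0.0014
χ² = 0.0944 + 0.4051 + 0.0014 = 0.5009 ≈ 0.501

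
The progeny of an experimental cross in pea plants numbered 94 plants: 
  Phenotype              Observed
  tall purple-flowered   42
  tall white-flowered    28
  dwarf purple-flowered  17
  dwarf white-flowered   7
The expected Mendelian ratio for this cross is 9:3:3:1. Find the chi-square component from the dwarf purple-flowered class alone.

The 9:3:3:1 ratio has 16 parts, so with N = 94 the expected counts are:
  tall purple-flowered: 94 × 9/16 = 52.875
  tall white-flowered: 94 × 3/16 = 17.625
  dwarf purple-flowered: 94 × 3/16 = 17.625
  dwarf white-flowered: 94 × 1/16 = 5.875
Contribution of dwarf purple-flowered: (17 − 17.625)² / 17.625 = 0.0222

0.022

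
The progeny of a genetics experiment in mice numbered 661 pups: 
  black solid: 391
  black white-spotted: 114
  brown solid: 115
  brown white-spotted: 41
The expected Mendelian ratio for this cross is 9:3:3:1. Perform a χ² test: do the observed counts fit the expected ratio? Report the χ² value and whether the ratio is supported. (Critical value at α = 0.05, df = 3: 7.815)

2.434; consistent

Total ratio parts = 16. Expected numbers out of 661:
  black solid: 661 × 9/16 = 371.8125
  black white-spotted: 661 × 3/16 = 123.9375
  brown solid: 661 × 3/16 = 123.9375
  brown white-spotted: 661 × 1/16 = 41.3125
χ² = Σ (O − E)² / E
  black solid: (391 − 371.8125)² / 371.8125 = 0.9902
  black white-spotted: (114 − 123.9375)² / 123.9375 = 0.7968
  brown solid: (115 − 123.9375)² / 123.9375 = 0.6445
  brown white-spotted: (41 − 41.3125)² / 41.3125 = 0.0024
χ² = 0.9902 + 0.7968 + 0.6445 + 0.0024 = 2.4339 ≈ 2.434
Degrees of freedom = 4 − 1 = 3; critical value at α = 0.05 is 7.815.
Since 2.434 < 7.815, we fail to reject the null hypothesis — the data are consistent with the 9:3:3:1 ratio.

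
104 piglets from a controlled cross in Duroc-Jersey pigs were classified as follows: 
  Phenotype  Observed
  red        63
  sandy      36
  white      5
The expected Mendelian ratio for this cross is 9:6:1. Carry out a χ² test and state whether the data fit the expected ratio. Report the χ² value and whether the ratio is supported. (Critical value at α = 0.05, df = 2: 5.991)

0.923; consistent

The 9:6:1 ratio has 16 parts, so with N = 104 the expected counts are:
  red: 104 × 9/16 = 58.5
  sandy: 104 × 6/16 = 39
  white: 104 × 1/16 = 6.5
χ² = Σ (O − E)² / E
  red: (63 − 58.5)² / 58.5 = 0.3462
  sandy: (36 − 39)² / 39 = 0.2308
  white: (5 − 6.5)² / 6.5 = 0.3462
χ² = 0.3462 + 0.2308 + 0.3462 = 0.9232 ≈ 0.923
Degrees of freedom = 3 − 1 = 2; critical value at α = 0.05 is 5.991.
Since 0.923 < 5.991, we fail to reject the null hypothesis — the data are consistent with the 9:6:1 ratio.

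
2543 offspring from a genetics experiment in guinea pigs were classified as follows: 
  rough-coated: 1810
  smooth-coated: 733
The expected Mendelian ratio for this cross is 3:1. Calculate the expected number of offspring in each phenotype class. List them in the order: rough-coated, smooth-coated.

1907.25, 635.75

Total ratio parts = 4. Expected numbers out of 2543:
  rough-coated: 2543 × 3/4 = 1907.25
  smooth-coated: 2543 × 1/4 = 635.75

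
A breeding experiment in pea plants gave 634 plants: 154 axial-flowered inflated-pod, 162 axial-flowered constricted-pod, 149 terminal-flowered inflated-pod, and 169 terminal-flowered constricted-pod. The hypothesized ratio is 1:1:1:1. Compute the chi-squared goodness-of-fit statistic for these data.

1.470

Under the 1:1:1:1 hypothesis (Σ ratio = 4, N = 634):
  axial-flowered inflated-pod: 634 × 1/4 = 158.5
  axial-flowered constricted-pod: 634 × 1/4 = 158.5
  terminal-flowered inflated-pod: 634 × 1/4 = 158.5
  terminal-flowered constricted-pod: 634 × 1/4 = 158.5
χ² = Σ (O − E)² / E
  axial-flowered inflated-pod: (154 − 158.5)² / 158.5 = 0.1278
  axial-flowered constricted-pod: (162 − 158.5)² / 158.5 = 0.0773
  terminal-flowered inflated-pod: (149 − 158.5)² / 158.5 = 0.5694
  terminal-flowered constricted-pod: (169 − 158.5)² / 158.5 = 0.6956
χ² = 0.1278 + 0.0773 + 0.5694 + 0.6956 = 1.4701 ≈ 1.470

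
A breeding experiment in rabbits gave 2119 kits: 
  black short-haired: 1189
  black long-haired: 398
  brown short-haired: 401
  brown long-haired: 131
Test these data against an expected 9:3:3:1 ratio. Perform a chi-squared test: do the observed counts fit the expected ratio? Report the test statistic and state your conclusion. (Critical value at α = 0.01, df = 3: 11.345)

Total ratio parts = 16. Expected numbers out of 2119:
  black short-haired: 2119 × 9/16 = 1191.9375
  black long-haired: 2119 × 3/16 = 397.3125
  brown short-haired: 2119 × 3/16 = 397.3125
  brown long-haired: 2119 × 1/16 = 132.4375
χ² = Σ (O − E)² / E
  black short-haired: (1189 − 1191.9375)² / 1191.9375 = 0.0072
  black long-haired: (398 − 397.3125)² / 397.3125 = 0.0012
  brown short-haired: (401 − 397.3125)² / 397.3125 = 0.0342
  brown long-haired: (131 − 132.4375)² / 132.4375 = 0.0156
χ² = 0.0072 + 0.0012 + 0.0342 + 0.0156 = 0.0582 ≈ 0.058
Degrees of freedom = 4 − 1 = 3; critical value at α = 0.01 is 11.345.
Since 0.058 < 11.345, we fail to reject the null hypothesis — the data are consistent with the 9:3:3:1 ratio.

0.058; consistent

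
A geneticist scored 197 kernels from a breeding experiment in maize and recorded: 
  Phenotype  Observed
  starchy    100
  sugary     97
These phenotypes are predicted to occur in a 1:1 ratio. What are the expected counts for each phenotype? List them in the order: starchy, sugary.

Expected counts for N = 197 under a 1:1 ratio (total parts = 2):
  starchy: 197 × 1/2 = 98.5
  sugary: 197 × 1/2 = 98.5

98.5, 98.5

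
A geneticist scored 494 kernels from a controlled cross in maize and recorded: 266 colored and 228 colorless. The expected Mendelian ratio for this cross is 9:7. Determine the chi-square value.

Expected counts for N = 494 under a 9:7 ratio (total parts = 16):
  colored: 494 × 9/16 = 277.875
  colorless: 494 × 7/16 = 216.125
χ² = Σ (O − E)² / E
  colored: (266 − 277.875)² / 277.875 = 0.5075
  colorless: (228 − 216.125)² / 216.125 = 0.6525
χ² = 0.5075 + 0.6525 = 1.160

1.160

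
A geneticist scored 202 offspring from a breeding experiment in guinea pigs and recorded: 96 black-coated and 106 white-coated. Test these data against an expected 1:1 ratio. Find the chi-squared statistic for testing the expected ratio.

Total ratio parts = 2. Expected numbers out of 202:
  black-coated: 202 × 1/2 = 101
  white-coated: 202 × 1/2 = 101
χ² = Σ (O − E)² / E
  black-coated: (96 − 101)² / 101 = 0.2475
  white-coated: (106 − 101)² / 101 = 0.2475
χ² = 0.2475 + 0.2475 = 0.495

0.495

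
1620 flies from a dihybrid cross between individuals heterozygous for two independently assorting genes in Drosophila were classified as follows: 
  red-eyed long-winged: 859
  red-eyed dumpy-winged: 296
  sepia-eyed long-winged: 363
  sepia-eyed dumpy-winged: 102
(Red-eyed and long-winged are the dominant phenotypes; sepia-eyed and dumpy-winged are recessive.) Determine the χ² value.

A dihybrid F₂ with independent assortment and complete dominance at both loci gives a 9:3:3:1 phenotypic ratio.
The 9:3:3:1 ratio has 16 parts, so with N = 1620 the expected counts are:
  red-eyed long-winged: 1620 × 9/16 = 911.25
  red-eyed dumpy-winged: 1620 × 3/16 = 303.75
  sepia-eyed long-winged: 1620 × 3/16 = 303.75
  sepia-eyed dumpy-winged: 1620 × 1/16 = 101.25
χ² = Σ (O − E)² / E
  red-eyed long-winged: (859 − 911.25)² / 911.25 = 2.9960
  red-eyed dumpy-winged: (296 − 303.75)² / 303.75 = 0.1977
  sepia-eyed long-winged: (363 − 303.75)² / 303.75 = 11.5574
  sepia-eyed dumpy-winged: (102 − 101.25)² / 101.25 = 0.0056
χ² = 2.9960 + 0.1977 + 11.5574 + 0.0056 = 14.7567 ≈ 14.757

14.757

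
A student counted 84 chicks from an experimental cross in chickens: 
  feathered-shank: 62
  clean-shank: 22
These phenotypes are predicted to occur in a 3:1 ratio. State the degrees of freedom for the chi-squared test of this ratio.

1

A goodness-of-fit test with 2 phenotype classes has df = 2 − 1 = 1.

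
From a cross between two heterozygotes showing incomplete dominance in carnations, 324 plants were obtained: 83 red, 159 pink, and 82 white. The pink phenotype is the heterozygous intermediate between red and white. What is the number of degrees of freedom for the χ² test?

With incomplete dominance, a heterozygote × heterozygote cross gives a 1:2:1 phenotypic ratio.
A goodness-of-fit test with 3 phenotype classes has df = 3 − 1 = 2.

2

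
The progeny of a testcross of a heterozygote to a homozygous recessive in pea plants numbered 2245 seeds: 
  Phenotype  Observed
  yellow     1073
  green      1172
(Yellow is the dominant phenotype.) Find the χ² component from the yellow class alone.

A testcross of a heterozygote (Aa × aa) gives a 1:1 phenotypic ratio.
Expected counts for N = 2245 under a 1:1 ratio (total parts = 2):
  yellow: 2245 × 1/2 = 1122.5
  green: 2245 × 1/2 = 1122.5
Contribution of yellow: (1073 − 1122.5)² / 1122.5 = 2.1829

2.183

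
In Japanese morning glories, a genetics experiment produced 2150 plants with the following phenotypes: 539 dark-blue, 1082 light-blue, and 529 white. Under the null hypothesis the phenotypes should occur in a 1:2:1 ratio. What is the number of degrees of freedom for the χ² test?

A goodness-of-fit test with 3 phenotype classes has df = 3 − 1 = 2.

2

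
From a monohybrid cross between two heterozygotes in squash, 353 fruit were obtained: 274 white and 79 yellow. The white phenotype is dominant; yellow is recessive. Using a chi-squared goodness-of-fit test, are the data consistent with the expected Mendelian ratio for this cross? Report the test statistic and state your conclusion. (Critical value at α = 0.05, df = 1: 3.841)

1.293; consistent

For a monohybrid cross between heterozygotes with complete dominance, the expected phenotypic ratio is 3:1.
Under the 3:1 hypothesis (Σ ratio = 4, N = 353):
  white: 353 × 3/4 = 264.75
  yellow: 353 × 1/4 = 88.25
χ² = Σ (O − E)² / E
  white: (274 − 264.75)² / 264.75 = 0.3232
  yellow: (79 − 88.25)² / 88.25 = 0.9695
χ² = 0.3232 + 0.9695 = 1.2927 ≈ 1.293
Degrees of freedom = 2 − 1 = 1; critical value at α = 0.05 is 3.841.
Since 1.293 < 3.841, we fail to reject the null hypothesis — the data are consistent with the 3:1 ratio.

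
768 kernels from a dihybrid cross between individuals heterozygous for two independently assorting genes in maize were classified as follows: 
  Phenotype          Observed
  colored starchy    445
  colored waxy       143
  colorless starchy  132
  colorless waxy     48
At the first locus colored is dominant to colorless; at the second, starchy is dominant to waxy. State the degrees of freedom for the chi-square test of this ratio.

A dihybrid F₂ with independent assortment and complete dominance at both loci gives a 9:3:3:1 phenotypic ratio.
A goodness-of-fit test with 4 phenotype classes has df = 4 − 1 = 3.

3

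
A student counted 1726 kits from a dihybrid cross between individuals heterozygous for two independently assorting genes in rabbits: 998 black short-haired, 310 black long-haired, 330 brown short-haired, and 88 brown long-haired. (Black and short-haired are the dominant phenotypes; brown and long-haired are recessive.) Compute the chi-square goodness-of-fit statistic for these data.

A dihybrid F₂ with independent assortment and complete dominance at both loci gives a 9:3:3:1 phenotypic ratio.
The 9:3:3:1 ratio has 16 parts, so with N = 1726 the expected counts are:
  black short-haired: 1726 × 9/16 = 970.875
  black long-haired: 1726 × 3/16 = 323.625
  brown short-haired: 1726 × 3/16 = 323.625
  brown long-haired: 1726 × 1/16 = 107.875
χ² = Σ (O − E)² / E
  black short-haired: (998 − 970.875)² / 970.875 = 0.7578
  black long-haired: (310 − 323.625)² / 323.625 = 0.5736
  brown short-haired: (330 − 323.625)² / 323.625 = 0.1256
  brown long-haired: (88 − 107.875)² / 107.875 = 3.6618
χ² = 0.7578 + 0.5736 + 0.1256 + 3.6618 = 5.1188 ≈ 5.119

5.119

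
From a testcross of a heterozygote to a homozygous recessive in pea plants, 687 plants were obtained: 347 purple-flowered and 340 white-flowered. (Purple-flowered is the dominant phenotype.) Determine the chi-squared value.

0.071

A testcross of a heterozygote (Aa × aa) gives a 1:1 phenotypic ratio.
The 1:1 ratio has 2 parts, so with N = 687 the expected counts are:
  purple-flowered: 687 × 1/2 = 343.5
  white-flowered: 687 × 1/2 = 343.5
χ² = Σ (O − E)² / E
  purple-flowered: (347 − 343.5)² / 343.5 = 0.0357
  white-flowered: (340 − 343.5)² / 343.5 = 0.0357
χ² = 0.0357 + 0.0357 = 0.0714 ≈ 0.071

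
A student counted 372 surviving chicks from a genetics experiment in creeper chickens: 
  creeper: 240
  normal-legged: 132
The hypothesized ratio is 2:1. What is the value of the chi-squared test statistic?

0.774

Total ratio parts = 3. Expected numbers out of 372:
  creeper: 372 × 2/3 = 248
  normal-legged: 372 × 1/3 = 124
χ² = Σ (O − E)² / E
  creeper: (240 − 248)² / 248 = 0.2581
  normal-legged: (132 − 124)² / 124 = 0.5161
χ² = 0.2581 + 0.5161 = 0.7742 ≈ 0.774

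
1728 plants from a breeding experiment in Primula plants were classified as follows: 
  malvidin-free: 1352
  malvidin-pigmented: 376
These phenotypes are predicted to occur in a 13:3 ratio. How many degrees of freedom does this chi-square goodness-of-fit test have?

1

A goodness-of-fit test with 2 phenotype classes has df = 2 − 1 = 1.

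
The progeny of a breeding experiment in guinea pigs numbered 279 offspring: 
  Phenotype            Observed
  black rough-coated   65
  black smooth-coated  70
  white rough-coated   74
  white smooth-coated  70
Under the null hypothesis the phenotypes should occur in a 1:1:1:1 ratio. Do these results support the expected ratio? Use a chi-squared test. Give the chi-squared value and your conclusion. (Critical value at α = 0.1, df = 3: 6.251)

0.584; consistent

Under the 1:1:1:1 hypothesis (Σ ratio = 4, N = 279):
  black rough-coated: 279 × 1/4 = 69.75
  black smooth-coated: 279 × 1/4 = 69.75
  white rough-coated: 279 × 1/4 = 69.75
  white smooth-coated: 279 × 1/4 = 69.75
χ² = Σ (O − E)² / E
  black rough-coated: (65 − 69.75)² / 69.75 = 0.3235
  black smooth-coated: (70 − 69.75)² / 69.75 = 0.0009
  white rough-coated: (74 − 69.75)² / 69.75 = 0.2590
  white smooth-coated: (70 − 69.75)² / 69.75 = 0.0009
χ² = 0.3235 + 0.0009 + 0.2590 + 0.0009 = 0.5843 ≈ 0.584
Degrees of freedom = 4 − 1 = 3; critical value at α = 0.1 is 6.251.
Since 0.584 < 6.251, we fail to reject the null hypothesis — the data are consistent with the 1:1:1:1 ratio.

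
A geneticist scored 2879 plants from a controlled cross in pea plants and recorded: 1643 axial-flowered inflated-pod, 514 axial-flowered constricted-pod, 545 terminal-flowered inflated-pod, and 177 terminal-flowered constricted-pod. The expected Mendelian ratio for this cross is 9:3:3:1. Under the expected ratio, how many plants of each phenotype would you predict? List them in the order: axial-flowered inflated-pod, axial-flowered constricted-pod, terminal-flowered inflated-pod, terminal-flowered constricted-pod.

Total ratio parts = 16. Expected numbers out of 2879:
  axial-flowered inflated-pod: 2879 × 9/16 = 1619.4375
  axial-flowered constricted-pod: 2879 × 3/16 = 539.8125
  terminal-flowered inflated-pod: 2879 × 3/16 = 539.8125
  terminal-flowered constricted-pod: 2879 × 1/16 = 179.9375

1619.4375, 539.8125, 539.8125, 179.9375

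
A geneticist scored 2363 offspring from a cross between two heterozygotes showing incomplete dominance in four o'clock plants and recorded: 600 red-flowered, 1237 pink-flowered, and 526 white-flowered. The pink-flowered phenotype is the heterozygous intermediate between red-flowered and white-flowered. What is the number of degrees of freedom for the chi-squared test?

2

With incomplete dominance, a heterozygote × heterozygote cross gives a 1:2:1 phenotypic ratio.
A goodness-of-fit test with 3 phenotype classes has df = 3 − 1 = 2.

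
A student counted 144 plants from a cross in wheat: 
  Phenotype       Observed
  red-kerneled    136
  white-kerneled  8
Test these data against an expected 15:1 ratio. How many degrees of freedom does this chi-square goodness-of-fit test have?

A goodness-of-fit test with 2 phenotype classes has df = 2 − 1 = 1.

1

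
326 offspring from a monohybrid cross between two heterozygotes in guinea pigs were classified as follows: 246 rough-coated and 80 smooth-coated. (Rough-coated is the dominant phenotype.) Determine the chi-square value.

0.037

For a monohybrid cross between heterozygotes with complete dominance, the expected phenotypic ratio is 3:1.
Under the 3:1 hypothesis (Σ ratio = 4, N = 326):
  rough-coated: 326 × 3/4 = 244.5
  smooth-coated: 326 × 1/4 = 81.5
χ² = Σ (O − E)² / E
  rough-coated: (246 − 244.5)² / 244.5 = 0.0092
  smooth-coated: (80 − 81.5)² / 81.5 = 0.0276
χ² = 0.0092 + 0.0276 = 0.0368 ≈ 0.037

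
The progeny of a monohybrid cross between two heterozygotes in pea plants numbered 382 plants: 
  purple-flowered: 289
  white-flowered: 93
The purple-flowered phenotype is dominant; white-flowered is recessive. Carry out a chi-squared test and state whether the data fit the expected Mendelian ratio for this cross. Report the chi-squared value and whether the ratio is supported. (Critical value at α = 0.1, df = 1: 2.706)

0.087; consistent

For a monohybrid cross between heterozygotes with complete dominance, the expected phenotypic ratio is 3:1.
The 3:1 ratio has 4 parts, so with N = 382 the expected counts are:
  purple-flowered: 382 × 3/4 = 286.5
  white-flowered: 382 × 1/4 = 95.5
χ² = Σ (O − E)² / E
  purple-flowered: (289 − 286.5)² / 286.5 = 0.0218
  white-flowered: (93 − 95.5)² / 95.5 = 0.0654
χ² = 0.0218 + 0.0654 = 0.0872 ≈ 0.087
Degrees of freedom = 2 − 1 = 1; critical value at α = 0.1 is 2.706.
Since 0.087 < 2.706, we fail to reject the null hypothesis — the data are consistent with the 3:1 ratio.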